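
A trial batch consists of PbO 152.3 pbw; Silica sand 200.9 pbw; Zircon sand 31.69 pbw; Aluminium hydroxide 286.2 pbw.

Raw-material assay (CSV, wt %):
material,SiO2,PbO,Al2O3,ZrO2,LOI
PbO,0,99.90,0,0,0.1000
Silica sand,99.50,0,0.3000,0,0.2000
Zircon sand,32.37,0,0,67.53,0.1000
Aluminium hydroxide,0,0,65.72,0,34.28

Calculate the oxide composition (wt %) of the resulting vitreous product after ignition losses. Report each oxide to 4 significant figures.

Each numeric step carries exact precision from first step to last — intermediates appear, rounded to 4 significant digits, alongside each step. Every reported figure receives exactly one rounding — the derived quantities, including ignition loss, the totals, glass mass, four oxide percentages, yield, are carried from the weighed amounts on 572.4 pbw of glass at exact precision, exactly as shown in the question or the answer.
Mass of each oxide from the mix:
  SiO2: 200.9·0.9950 + 31.69·0.3237 = 210.2 pbw
  PbO: 152.3·0.9990 = 152.1 pbw
  Al2O3: 200.9·0.003000 + 286.2·0.6572 = 188.7 pbw
  ZrO2: 31.69·0.6753 = 21.40 pbw
LOI: 152.3·0.001000 + 200.9·0.002000 + 31.69·0.001000 + 286.2·0.3428 = 98.70 pbw
Glass mass = batch − LOI = 671.1 − 98.70 = 572.4 pbw (the oxide masses sum to this)
each wt % is 100 × oxide ÷ glass

Glass mass = 572.4 pbw (batch 671.1 − LOI 98.70).
Composition: SiO2 36.71%, PbO 26.58%, Al2O3 32.97%, ZrO2 3.739%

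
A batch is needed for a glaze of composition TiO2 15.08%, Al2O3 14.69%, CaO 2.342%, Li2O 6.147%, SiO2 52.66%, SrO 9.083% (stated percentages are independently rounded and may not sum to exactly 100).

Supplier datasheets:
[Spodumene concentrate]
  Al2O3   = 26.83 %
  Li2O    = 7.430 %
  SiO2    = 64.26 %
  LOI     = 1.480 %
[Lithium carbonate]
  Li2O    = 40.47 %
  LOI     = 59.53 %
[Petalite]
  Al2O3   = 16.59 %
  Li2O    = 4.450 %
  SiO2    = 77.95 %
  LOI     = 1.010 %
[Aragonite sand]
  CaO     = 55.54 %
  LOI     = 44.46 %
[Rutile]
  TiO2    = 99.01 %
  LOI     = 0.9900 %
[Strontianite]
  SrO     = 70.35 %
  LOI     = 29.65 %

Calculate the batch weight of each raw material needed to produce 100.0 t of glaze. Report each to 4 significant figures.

The working math keeps full float precision through every step — in-progress results are shown rounded off to 4 significant figures alongside each step. A single rounding yields every reported value; derived quantities are rebuilt in full precision (the yield, net glass mass, LOI, the six compositions, totals) from the weighed amounts on 100.0 t of glass, as written in the question or the answer.
Oxide mass targets, per 100.0 t glaze:
  TiO2: 15.08% × 100.0 = 15.08 t
  Al2O3: 14.69% × 100.0 = 14.69 t
  CaO: 2.342% × 100.0 = 2.342 t
  Li2O: 6.147% × 100.0 = 6.147 t
  SiO2: 52.66% × 100.0 = 52.66 t
  SrO: 9.083% × 100.0 = 9.083 t
Per-oxide balance check working from each reported weight, against the basis in use (sum by sum, the targets are met up to rounding of the answer):
  TiO2: 15.23·0.9901 = 15.08 t (target 15.08 t)
  Al2O3: 26.48·0.2683 + 45.73·0.1659 = 14.69 t (target 14.69 t)
  CaO: 4.217·0.5554 = 2.342 t (target 2.342 t)
  Li2O: 26.48·0.07430 + 5.300·0.4047 + 45.73·0.04450 = 6.147 t (target 6.147 t)
  SiO2: 26.48·0.6426 + 45.73·0.7795 = 52.66 t (target 52.66 t)
  SrO: 12.91·0.7035 = 9.082 t (target 9.083 t)
Glass mass check: whole batch net of LOI = 100.0 t (the targets, summed, come to 100.0 t; with the basis standing at 100.0 t — any gap is answer rounding).
Summing the batch: Σ batch = 109.9 t; ignition loss, Σ(batch × LOI) = 9.862 t; yield, glass over the total, = 91.02%.

Batch per 100.0 t glaze:
  Spodumene concentrate: 26.48 t
  Lithium carbonate: 5.300 t
  Petalite: 45.73 t
  Aragonite sand: 4.217 t
  Rutile: 15.23 t
  Strontianite: 12.91 t
Total batch = 109.9 t; LOI loss = 9.862 t; yield = 91.02%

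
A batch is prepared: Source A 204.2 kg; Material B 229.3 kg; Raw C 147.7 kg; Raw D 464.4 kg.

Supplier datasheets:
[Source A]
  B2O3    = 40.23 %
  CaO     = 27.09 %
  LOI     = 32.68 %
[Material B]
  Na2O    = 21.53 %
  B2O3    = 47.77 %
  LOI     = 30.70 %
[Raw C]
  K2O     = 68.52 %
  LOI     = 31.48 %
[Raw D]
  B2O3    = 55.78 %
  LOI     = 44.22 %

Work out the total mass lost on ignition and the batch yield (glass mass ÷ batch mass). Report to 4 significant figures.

LOI loss = 389.0 kg; glass = 656.6 kg; yield = 62.80%

Working values appear rounded to four significant figures on the page — each numeric step maintains exact precision end to end. Each reported result takes a single rounding — the derived quantities (the yield, ignition loss, totals, glass mass, the four compositions) are re-derived from the batch weights per 656.6 kg of glass in full precision as quoted within problem or answer.
LOI of each material in turn:
  Source A: 204.2 × 0.3268 = 66.73 kg
  Material B: 229.3 × 0.3070 = 70.40 kg
  Raw C: 147.7 × 0.3148 = 46.50 kg
  Raw D: 464.4 × 0.4422 = 205.4 kg
Total LOI = 389.0 kg
Glass = batch − LOI = 1046 − 389.0 = 656.6 kg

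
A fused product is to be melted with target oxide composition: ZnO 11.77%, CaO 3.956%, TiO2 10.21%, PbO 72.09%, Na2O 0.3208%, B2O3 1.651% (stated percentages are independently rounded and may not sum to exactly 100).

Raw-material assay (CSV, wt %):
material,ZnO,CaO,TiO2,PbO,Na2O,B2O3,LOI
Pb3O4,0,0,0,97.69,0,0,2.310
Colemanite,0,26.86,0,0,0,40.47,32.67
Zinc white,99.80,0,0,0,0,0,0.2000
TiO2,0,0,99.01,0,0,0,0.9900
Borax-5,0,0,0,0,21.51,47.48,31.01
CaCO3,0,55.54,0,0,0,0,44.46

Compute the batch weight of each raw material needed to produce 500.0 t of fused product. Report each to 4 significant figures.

Intermediates are printed rounded to 4 significant figures on the page. The working math maintains exact precision at every stage. Every reported value takes just one rounding; the derived quantities are rebuilt at exact precision (the six compositions, net glass mass, LOI, totals, yield) from the weighed amounts per 500.0 t of glass, precisely as stated by the problem or the answer.
Target masses of each oxide per 500.0 t fused product:
  ZnO: 11.77% × 500.0 = 58.85 t
  CaO: 3.956% × 500.0 = 19.78 t
  TiO2: 10.21% × 500.0 = 51.05 t
  PbO: 72.09% × 500.0 = 360.4 t
  Na2O: 0.3208% × 500.0 = 1.604 t
  B2O3: 1.651% × 500.0 = 8.255 t
Mass-balance tally per oxide working from each reported weight, per the basis as stated (every target is met by its sum given rounding of the digits):
  ZnO: 58.97·0.9980 = 58.85 t (target 58.85 t)
  CaO: 11.65·0.2686 + 29.98·0.5554 = 19.78 t (target 19.78 t)
  TiO2: 51.56·0.9901 = 51.05 t (target 51.05 t)
  PbO: 369.0·0.9769 = 360.5 t (target 360.4 t)
  Na2O: 7.457·0.2151 = 1.604 t (target 1.604 t)
  B2O3: 11.65·0.4047 + 7.457·0.4748 = 8.255 t (target 8.255 t)
Glass-mass bookkeeping: whole batch net of LOI = 500.0 t (per-oxide target masses sum to 500.0 t; basis as stated: 500.0 t — gaps are rounding artifacts).
Adding the batch up: Σ batch = 528.6 t; the LOI term Σ batch·LOI equals 28.60 t; glass ÷ batch gives a yield of 94.59%.

Batch per 500.0 t fused product:
  Pb3O4: 369.0 t
  Colemanite: 11.65 t
  Zinc white: 58.97 t
  TiO2: 51.56 t
  Borax-5: 7.457 t
  CaCO3: 29.98 t
Total batch = 528.6 t; LOI loss = 28.60 t; yield = 94.59%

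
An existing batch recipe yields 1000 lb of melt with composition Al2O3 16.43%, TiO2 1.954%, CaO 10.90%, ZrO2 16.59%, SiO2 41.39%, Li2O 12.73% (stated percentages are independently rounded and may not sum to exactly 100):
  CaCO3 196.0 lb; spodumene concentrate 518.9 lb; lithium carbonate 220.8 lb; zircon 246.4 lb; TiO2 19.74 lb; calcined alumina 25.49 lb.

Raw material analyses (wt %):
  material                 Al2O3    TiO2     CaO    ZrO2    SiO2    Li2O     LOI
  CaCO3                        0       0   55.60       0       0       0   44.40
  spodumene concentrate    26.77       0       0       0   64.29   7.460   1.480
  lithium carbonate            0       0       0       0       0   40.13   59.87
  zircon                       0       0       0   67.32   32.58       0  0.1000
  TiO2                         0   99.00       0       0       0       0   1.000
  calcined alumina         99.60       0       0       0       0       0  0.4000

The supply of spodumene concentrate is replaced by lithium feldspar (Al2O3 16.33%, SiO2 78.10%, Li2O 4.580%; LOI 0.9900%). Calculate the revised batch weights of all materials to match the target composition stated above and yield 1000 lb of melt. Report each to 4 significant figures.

Revised batch per 1000 lb melt:
  CaCO3: 196.0 lb
  lithium feldspar: 427.2 lb
  lithium carbonate: 268.5 lb
  zircon: 246.4 lb
  TiO2: 19.74 lb
  calcined alumina: 94.92 lb
Total batch = 1253 lb; LOI loss = 252.8 lb

The working math maintains exact precision at every stage. Values along the way are printed with 4-significant-figure rounding between the steps. Every reported value is rounded exactly once; the derived quantities (net glass mass, the yield, ignition loss, the six compositions, totals) are rebuilt from the weighed amounts at 1000 lb of glass in exact precision, as set out in question or answer.
Target masses of each oxide per 1000 lb melt:
  Al2O3: 16.43% × 1000 = 164.3 lb
  TiO2: 1.954% × 1000 = 19.54 lb
  CaO: 10.90% × 1000 = 109.0 lb
  ZrO2: 16.59% × 1000 = 165.9 lb
  SiO2: 41.39% × 1000 = 413.9 lb
  Li2O: 12.73% × 1000 = 127.3 lb
Sums-versus-targets review applying the batch weights above, against the basis in use (delivered sums recover each target within answer rounding):
  Al2O3: 427.2·0.1633 + 94.92·0.9960 = 164.3 lb (target 164.3 lb)
  TiO2: 19.74·0.9900 = 19.54 lb (target 19.54 lb)
  CaO: 196.0·0.5560 = 109.0 lb (target 109.0 lb)
  ZrO2: 246.4·0.6732 = 165.9 lb (target 165.9 lb)
  SiO2: 427.2·0.7810 + 246.4·0.3258 = 413.9 lb (target 413.9 lb)
  Li2O: 427.2·0.04580 + 268.5·0.4013 = 127.3 lb (target 127.3 lb)
Glass-mass closure: total batch − LOI = 999.9 lb (the targets, summed, come to 999.9 lb; stated basis 1000 lb — any gap is answer rounding).
Summing the batch: Σ batch = 1253 lb; LOI removed, Σ of batch·LOI: 252.8 lb; glass ÷ batch gives a yield of 79.82%.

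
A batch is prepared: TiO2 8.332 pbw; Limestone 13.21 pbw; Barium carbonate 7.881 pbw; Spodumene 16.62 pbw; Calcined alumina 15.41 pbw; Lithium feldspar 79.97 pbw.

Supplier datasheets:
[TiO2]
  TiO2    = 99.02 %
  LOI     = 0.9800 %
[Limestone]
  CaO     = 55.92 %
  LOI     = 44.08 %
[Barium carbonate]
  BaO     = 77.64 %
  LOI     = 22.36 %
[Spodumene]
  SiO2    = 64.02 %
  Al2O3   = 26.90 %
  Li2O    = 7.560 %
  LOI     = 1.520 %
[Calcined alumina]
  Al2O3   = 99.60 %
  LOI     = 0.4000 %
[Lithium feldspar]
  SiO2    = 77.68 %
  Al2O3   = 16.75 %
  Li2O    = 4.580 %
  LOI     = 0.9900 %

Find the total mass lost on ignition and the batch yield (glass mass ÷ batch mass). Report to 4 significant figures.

LOI loss = 8.773 pbw; glass = 132.7 pbw; yield = 93.80%

All arithmetic keeps full float precision at every stage — the intermediate values appear (rounded to four significant digits) within the worked lines. Each reported result undergoes a single rounding; the derived quantities are recomputed in exact precision (the yield, ignition loss, totals, glass mass, the six compositions) from the batch weights on 132.7 pbw of glass as they appear in either problem or answer.
Each material's LOI contribution:
  TiO2: 8.332 × 0.009800 = 0.08165 pbw
  Limestone: 13.21 × 0.4408 = 5.823 pbw
  Barium carbonate: 7.881 × 0.2236 = 1.762 pbw
  Spodumene: 16.62 × 0.01520 = 0.2526 pbw
  Calcined alumina: 15.41 × 0.004000 = 0.06164 pbw
  Lithium feldspar: 79.97 × 0.009900 = 0.7917 pbw
Total LOI = 8.773 pbw
Glass = batch − LOI = 141.4 − 8.773 = 132.7 pbw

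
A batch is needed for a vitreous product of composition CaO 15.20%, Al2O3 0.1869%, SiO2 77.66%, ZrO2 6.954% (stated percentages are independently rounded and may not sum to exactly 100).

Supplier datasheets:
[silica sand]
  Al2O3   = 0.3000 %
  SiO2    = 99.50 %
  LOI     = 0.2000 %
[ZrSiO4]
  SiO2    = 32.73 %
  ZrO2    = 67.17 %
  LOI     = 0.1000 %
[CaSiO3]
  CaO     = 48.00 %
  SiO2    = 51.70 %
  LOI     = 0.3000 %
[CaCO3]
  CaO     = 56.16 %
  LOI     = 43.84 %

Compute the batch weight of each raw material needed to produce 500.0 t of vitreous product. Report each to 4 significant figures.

Batch per 500.0 t vitreous product:
  silica sand: 311.5 t
  ZrSiO4: 51.76 t
  CaSiO3: 118.8 t
  CaCO3: 33.80 t
Total batch = 515.9 t; LOI loss = 15.85 t; yield = 96.93%

The whole derivation runs at full precision through the solve. The intermediate values are shown, rounded to 4 significant figures, at each printed step; a single rounding produces each reported value; all derived quantities (the totals, four oxide percentages, yield, glass mass, ignition loss) are re-derived in full precision from the weighed amounts at 500.0 t of glass, as given in question or answer.
Target oxide masses per 500.0 t vitreous product:
  CaO: 15.20% × 500.0 = 76.00 t
  Al2O3: 0.1869% × 500.0 = 0.9345 t
  SiO2: 77.66% × 500.0 = 388.3 t
  ZrO2: 6.954% × 500.0 = 34.77 t
Balance tally, oxide-wise, using the reported weights, relative to the basis at hand (summed amounts equal target values within answer rounding):
  CaO: 118.8·0.4800 + 33.80·0.5616 = 76.01 t (target 76.00 t)
  Al2O3: 311.5·0.003000 = 0.9345 t (target 0.9345 t)
  SiO2: 311.5·0.9950 + 51.76·0.3273 + 118.8·0.5170 = 388.3 t (target 388.3 t)
  ZrO2: 51.76·0.6717 = 34.77 t (target 34.77 t)
Glass-mass sanity pass: batch Σ − ignition loss = 500.0 t (per-oxide target masses sum to 500.0 t; the stated basis being 500.0 t — rounding explains the deltas).
Summing the batch: Σ batch = 515.9 t; Σ batch·LOI gives LOI loss = 15.85 t; as yield: glass ÷ batch → 96.93%.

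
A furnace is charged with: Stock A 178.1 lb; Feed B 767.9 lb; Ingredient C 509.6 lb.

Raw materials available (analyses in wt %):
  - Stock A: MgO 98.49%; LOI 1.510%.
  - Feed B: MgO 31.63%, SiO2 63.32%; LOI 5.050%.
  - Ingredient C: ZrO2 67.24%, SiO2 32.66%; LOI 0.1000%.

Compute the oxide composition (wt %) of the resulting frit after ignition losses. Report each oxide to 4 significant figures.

Full precision is carried in all steps. Intermediates are displayed, rounded to four significant digits, at each printed step; each reported result carries a single rounding; derived quantities (totals, glass mass, yield, ignition loss, three oxide percentages) are computed at full float precision starting from the weights per 1414 lb of glass as they appear in the problem or the answer.
Mass of each oxide from the mix:
  ZrO2: 509.6·0.6724 = 342.7 lb
  MgO: 178.1·0.9849 + 767.9·0.3163 = 418.3 lb
  SiO2: 767.9·0.6332 + 509.6·0.3266 = 652.7 lb
LOI: 178.1·0.01510 + 767.9·0.05050 + 509.6·0.001000 = 41.98 lb
Glass mass = batch − LOI = 1456 − 41.98 = 1414 lb (consistent with Σ oxide mass)
each oxide over glass, ×100, is wt %

Glass mass = 1414 lb (batch 1456 − LOI 41.98).
Composition: ZrO2 24.24%, MgO 29.59%, SiO2 46.17%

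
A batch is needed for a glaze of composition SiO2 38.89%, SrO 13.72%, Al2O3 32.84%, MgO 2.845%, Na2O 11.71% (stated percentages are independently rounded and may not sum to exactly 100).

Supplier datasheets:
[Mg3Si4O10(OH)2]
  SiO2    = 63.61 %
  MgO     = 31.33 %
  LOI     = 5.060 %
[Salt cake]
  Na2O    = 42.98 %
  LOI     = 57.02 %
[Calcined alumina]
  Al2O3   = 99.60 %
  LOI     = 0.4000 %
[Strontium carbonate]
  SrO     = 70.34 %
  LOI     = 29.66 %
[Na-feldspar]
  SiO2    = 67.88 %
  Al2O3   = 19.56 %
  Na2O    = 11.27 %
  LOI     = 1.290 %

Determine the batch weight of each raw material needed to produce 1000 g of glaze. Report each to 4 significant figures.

Values along the way are displayed rounded to 4 significant digits across the worked steps — the working math carries exact precision at every stage — every reported number carries a single rounding; the derived quantities are carried at full float precision (totals, ignition loss, net glass mass, the yield, five oxide percentages) from the batch weights per 1000 g of glass exactly as shown in either problem or answer.
Oxide-by-oxide targets in 1000 g glaze:
  SiO2: 38.89% × 1000 = 388.9 g
  SrO: 13.72% × 1000 = 137.2 g
  Al2O3: 32.84% × 1000 = 328.4 g
  MgO: 2.845% × 1000 = 28.45 g
  Na2O: 11.71% × 1000 = 117.1 g
Per-oxide balance check on the weights just shown, at the basis given (summed amounts equal target values inside rounding margins):
  SiO2: 90.81·0.6361 + 487.8·0.6788 = 388.9 g (target 388.9 g)
  SrO: 195.1·0.7034 = 137.2 g (target 137.2 g)
  Al2O3: 233.9·0.9960 + 487.8·0.1956 = 328.4 g (target 328.4 g)
  MgO: 90.81·0.3133 = 28.45 g (target 28.45 g)
  Na2O: 144.5·0.4298 + 487.8·0.1127 = 117.1 g (target 117.1 g)
Glass-mass sanity pass: total charge less LOI = 1000 g (per-oxide target masses sum to 1000 g; basis as stated: 1000 g — deltas are rounding alone).
Batch grand total — Σ batch = 1152 g; ignition loss, Σ(batch × LOI) = 152.1 g; yield = glass ÷ total batch = 86.80%.

Batch per 1000 g glaze:
  Mg3Si4O10(OH)2: 90.81 g
  Salt cake: 144.5 g
  Calcined alumina: 233.9 g
  Strontium carbonate: 195.1 g
  Na-feldspar: 487.8 g
Total batch = 1152 g; LOI loss = 152.1 g; yield = 86.80%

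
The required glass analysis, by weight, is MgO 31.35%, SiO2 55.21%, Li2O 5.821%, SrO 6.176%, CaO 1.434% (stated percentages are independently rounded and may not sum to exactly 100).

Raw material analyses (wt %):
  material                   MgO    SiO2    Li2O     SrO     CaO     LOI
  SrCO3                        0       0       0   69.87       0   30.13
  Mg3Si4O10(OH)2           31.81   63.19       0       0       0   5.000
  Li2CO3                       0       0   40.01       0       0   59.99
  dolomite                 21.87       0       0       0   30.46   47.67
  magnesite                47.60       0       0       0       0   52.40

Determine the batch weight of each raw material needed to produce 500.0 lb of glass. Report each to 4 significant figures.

Batch per 500.0 lb glass:
  SrCO3: 44.20 lb
  Mg3Si4O10(OH)2: 436.9 lb
  Li2CO3: 72.74 lb
  dolomite: 23.54 lb
  magnesite: 26.55 lb
Total batch = 603.9 lb; LOI loss = 103.9 lb; yield = 82.79%

Full precision is kept at every stage; values along the way appear with 4-significant-figure rounding alongside each step; exactly one rounding lands on each reported figure. Derived quantities, including LOI, the yield, five oxide percentages, the totals, net glass mass, are computed using the weight values at 500.0 lb of glass at exact precision, exactly as printed in the problem or the answer.
Per-oxide target masses for 500.0 lb glass:
  MgO: 31.35% × 500.0 = 156.8 lb
  SiO2: 55.21% × 500.0 = 276.0 lb
  Li2O: 5.821% × 500.0 = 29.10 lb
  SrO: 6.176% × 500.0 = 30.88 lb
  CaO: 1.434% × 500.0 = 7.170 lb
Per-oxide balance check per the reported batch figures, relative to the basis at hand (each sum matches its target mass modulo rounding of the values):
  MgO: 436.9·0.3181 + 23.54·0.2187 + 26.55·0.4760 = 156.8 lb (target 156.8 lb)
  SiO2: 436.9·0.6319 = 276.1 lb (target 276.0 lb)
  Li2O: 72.74·0.4001 = 29.10 lb (target 29.10 lb)
  SrO: 44.20·0.6987 = 30.88 lb (target 30.88 lb)
  CaO: 23.54·0.3046 = 7.170 lb (target 7.170 lb)
The glass-mass cross-check: Σ batch − LOI loss = 500.0 lb (targets for the oxides total 500.0 lb; basis as stated: 500.0 lb — differing by rounding only).
Adding the batch up: Σ batch = 603.9 lb; Σ batch·LOI gives LOI loss = 103.9 lb; as yield: glass ÷ batch → 82.79%.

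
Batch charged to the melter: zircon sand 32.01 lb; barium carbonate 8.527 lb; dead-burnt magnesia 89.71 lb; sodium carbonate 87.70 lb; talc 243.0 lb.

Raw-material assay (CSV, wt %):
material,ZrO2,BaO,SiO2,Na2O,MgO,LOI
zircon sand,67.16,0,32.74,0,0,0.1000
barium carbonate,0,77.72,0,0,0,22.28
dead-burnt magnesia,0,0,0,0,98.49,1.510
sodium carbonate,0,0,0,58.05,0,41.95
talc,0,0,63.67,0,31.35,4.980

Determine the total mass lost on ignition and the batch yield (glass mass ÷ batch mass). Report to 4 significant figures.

LOI loss = 52.18 lb; glass = 408.8 lb; yield = 88.68%

The working math holds exact precision from first step to last — in-progress results are rounded to four significant figures when quoted. Exactly one rounding is applied to every reported result — the derived quantities are recomputed using the weight values at 408.8 lb of glass in full precision (yield, LOI, the five compositions, totals, glass mass), precisely as stated by the question or the answer.
Per-material ignition loss:
  zircon sand: 32.01 × 0.001000 = 0.03201 lb
  barium carbonate: 8.527 × 0.2228 = 1.900 lb
  dead-burnt magnesia: 89.71 × 0.01510 = 1.355 lb
  sodium carbonate: 87.70 × 0.4195 = 36.79 lb
  talc: 243.0 × 0.04980 = 12.10 lb
Total LOI = 52.18 lb
Glass = batch − LOI = 460.9 − 52.18 = 408.8 lb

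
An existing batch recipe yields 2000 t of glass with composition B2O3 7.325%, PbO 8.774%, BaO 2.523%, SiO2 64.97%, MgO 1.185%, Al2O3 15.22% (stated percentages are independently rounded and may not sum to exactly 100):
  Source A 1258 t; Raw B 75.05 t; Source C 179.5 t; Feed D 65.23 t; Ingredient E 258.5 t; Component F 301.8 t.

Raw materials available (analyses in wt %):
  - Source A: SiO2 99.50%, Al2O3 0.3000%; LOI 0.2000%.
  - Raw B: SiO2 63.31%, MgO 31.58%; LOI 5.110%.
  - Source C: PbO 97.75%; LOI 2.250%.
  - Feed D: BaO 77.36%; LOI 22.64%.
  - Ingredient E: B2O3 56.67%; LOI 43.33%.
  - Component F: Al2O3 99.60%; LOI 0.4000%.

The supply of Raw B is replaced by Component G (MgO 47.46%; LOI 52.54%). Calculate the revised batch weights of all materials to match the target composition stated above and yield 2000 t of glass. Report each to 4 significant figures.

Working values are shown rounded to four significant digits alongside each step. The whole derivation maintains full float precision in all steps. Exactly one rounding goes into each reported figure. All derived quantities are rebuilt at exact precision (glass mass, LOI, totals, yield, six oxide percentages) from the weighed amounts per 2000 t of glass exactly as printed in question or answer.
Per-oxide target masses for 2000 t glass:
  B2O3: 7.325% × 2000 = 146.5 t
  PbO: 8.774% × 2000 = 175.5 t
  BaO: 2.523% × 2000 = 50.46 t
  SiO2: 64.97% × 2000 = 1299 t
  MgO: 1.185% × 2000 = 23.70 t
  Al2O3: 15.22% × 2000 = 304.4 t
A balance pass over the oxides, with the batch weights as given, against the basis in use (sums match the target masses given rounding of the digits):
  B2O3: 258.5·0.5667 = 146.5 t (target 146.5 t)
  PbO: 179.5·0.9775 = 175.5 t (target 175.5 t)
  BaO: 65.23·0.7736 = 50.46 t (target 50.46 t)
  SiO2: 1306·0.9950 = 1299 t (target 1299 t)
  MgO: 49.94·0.4746 = 23.70 t (target 23.70 t)
  Al2O3: 1306·0.003000 + 301.7·0.9960 = 304.4 t (target 304.4 t)
Glass mass check: total batch − LOI = 2000 t (oxide target masses add up to 2000 t; against the stated basis, 2000 t — deltas are rounding alone).
Summing the batch: Σ batch = 2161 t; ignition loss, Σ(batch × LOI) = 160.9 t; yield = glass ÷ total batch = 92.56%.

Revised batch per 2000 t glass:
  Source A: 1306 t
  Component G: 49.94 t
  Source C: 179.5 t
  Feed D: 65.23 t
  Ingredient E: 258.5 t
  Component F: 301.7 t
Total batch = 2161 t; LOI loss = 160.9 t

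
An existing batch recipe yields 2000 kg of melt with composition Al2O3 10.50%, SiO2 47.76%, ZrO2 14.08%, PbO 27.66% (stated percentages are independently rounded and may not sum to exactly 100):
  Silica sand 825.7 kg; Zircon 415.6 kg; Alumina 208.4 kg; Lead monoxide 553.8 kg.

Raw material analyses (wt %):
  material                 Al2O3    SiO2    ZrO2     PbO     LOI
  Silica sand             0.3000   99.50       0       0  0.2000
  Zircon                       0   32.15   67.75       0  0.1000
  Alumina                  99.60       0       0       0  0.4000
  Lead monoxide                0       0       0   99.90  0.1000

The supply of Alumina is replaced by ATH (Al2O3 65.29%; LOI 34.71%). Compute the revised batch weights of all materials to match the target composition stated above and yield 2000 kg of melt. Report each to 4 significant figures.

Revised batch per 2000 kg melt:
  Silica sand: 825.7 kg
  Zircon: 415.6 kg
  ATH: 317.8 kg
  Lead monoxide: 553.8 kg
Total batch = 2113 kg; LOI loss = 112.9 kg

The working math maintains exact precision through every step. Working values are printed rounded to four significant figures within the worked lines. Every reported value is rounded just once — all derived quantities are rebuilt from the batch weights for 2000 kg of glass in full precision (the totals, the yield, ignition loss, four oxide percentages, net glass mass) as set out in the problem or answer text.
The oxide mass targets at 2000 kg melt:
  Al2O3: 10.50% × 2000 = 210.0 kg
  SiO2: 47.76% × 2000 = 955.2 kg
  ZrO2: 14.08% × 2000 = 281.6 kg
  PbO: 27.66% × 2000 = 553.2 kg
Per-oxide balance check from the weights as reported, against the basis in use (every target is met by its sum once rounding is allowed for):
  Al2O3: 825.7·0.003000 + 317.8·0.6529 = 210.0 kg (target 210.0 kg)
  SiO2: 825.7·0.9950 + 415.6·0.3215 = 955.2 kg (target 955.2 kg)
  ZrO2: 415.6·0.6775 = 281.6 kg (target 281.6 kg)
  PbO: 553.8·0.9990 = 553.2 kg (target 553.2 kg)
Glass-mass sanity pass: Σ batch − LOI loss = 2000 kg (oxide target masses add up to 2000 kg; basis as stated: 2000 kg — deltas are rounding alone).
Adding the batch up: Σ batch = 2113 kg; LOI loss = Σ batch·LOI = 112.9 kg; yield, glass over the total, = 94.66%.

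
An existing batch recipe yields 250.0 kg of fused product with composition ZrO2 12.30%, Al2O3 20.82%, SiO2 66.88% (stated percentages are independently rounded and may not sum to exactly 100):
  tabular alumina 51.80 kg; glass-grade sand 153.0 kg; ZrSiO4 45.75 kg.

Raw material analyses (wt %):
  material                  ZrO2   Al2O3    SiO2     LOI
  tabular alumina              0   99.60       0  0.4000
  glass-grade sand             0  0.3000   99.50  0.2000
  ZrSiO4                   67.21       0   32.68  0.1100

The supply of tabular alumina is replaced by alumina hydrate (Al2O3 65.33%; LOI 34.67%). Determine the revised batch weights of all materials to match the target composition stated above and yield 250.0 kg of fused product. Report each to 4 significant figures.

Intermediates appear with 4-significant-digit rounding at each printed step. All arithmetic carries full precision through the solve — exactly one rounding goes into every reported result; all derived quantities (the three compositions, the yield, net glass mass, totals, ignition loss) are carried using the weight values per 250.0 kg of glass at full precision precisely as stated by problem or answer.
Target oxide masses per 250.0 kg fused product:
  ZrO2: 12.30% × 250.0 = 30.75 kg
  Al2O3: 20.82% × 250.0 = 52.05 kg
  SiO2: 66.88% × 250.0 = 167.2 kg
Checking each oxide sum on the weights just shown, versus the basis set out (each sum matches its target mass up to rounding of the answer):
  ZrO2: 45.75·0.6721 = 30.75 kg (target 30.75 kg)
  Al2O3: 78.97·0.6533 + 153.0·0.003000 = 52.05 kg (target 52.05 kg)
  SiO2: 153.0·0.9950 + 45.75·0.3268 = 167.2 kg (target 167.2 kg)
Auditing the glass mass value: batch Σ − ignition loss = 250.0 kg (per-oxide target masses sum to 250.0 kg; against the stated basis, 250.0 kg — deltas are rounding alone).
Batch grand total — Σ batch = 277.7 kg; the LOI term Σ batch·LOI equals 27.74 kg; yield = glass ÷ total batch = 90.01%.

Revised batch per 250.0 kg fused product:
  alumina hydrate: 78.97 kg
  glass-grade sand: 153.0 kg
  ZrSiO4: 45.75 kg
Total batch = 277.7 kg; LOI loss = 27.74 kg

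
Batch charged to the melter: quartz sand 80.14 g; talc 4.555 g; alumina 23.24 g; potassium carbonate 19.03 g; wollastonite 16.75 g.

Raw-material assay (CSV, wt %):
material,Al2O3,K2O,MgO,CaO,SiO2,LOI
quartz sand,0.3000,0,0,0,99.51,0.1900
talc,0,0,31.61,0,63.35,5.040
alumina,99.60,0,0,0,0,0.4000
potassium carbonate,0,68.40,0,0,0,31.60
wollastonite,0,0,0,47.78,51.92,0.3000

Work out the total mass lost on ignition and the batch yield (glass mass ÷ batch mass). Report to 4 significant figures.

LOI loss = 6.539 g; glass = 137.2 g; yield = 95.45%

The working math runs at exact precision through the solve — the intermediate values appear, rounded to 4 significant digits, as written. Each reported value sees exactly one rounding — derived quantities are rebuilt in exact precision (net glass mass, the yield, ignition loss, the totals, five oxide percentages) from the batch weights per 137.2 g of glass, precisely as stated by question or answer.
Material-by-material LOI:
  quartz sand: 80.14 × 0.001900 = 0.1523 g
  talc: 4.555 × 0.05040 = 0.2296 g
  alumina: 23.24 × 0.004000 = 0.09296 g
  potassium carbonate: 19.03 × 0.3160 = 6.013 g
  wollastonite: 16.75 × 0.003000 = 0.05025 g
Total LOI = 6.539 g
Glass = batch − LOI = 143.7 − 6.539 = 137.2 g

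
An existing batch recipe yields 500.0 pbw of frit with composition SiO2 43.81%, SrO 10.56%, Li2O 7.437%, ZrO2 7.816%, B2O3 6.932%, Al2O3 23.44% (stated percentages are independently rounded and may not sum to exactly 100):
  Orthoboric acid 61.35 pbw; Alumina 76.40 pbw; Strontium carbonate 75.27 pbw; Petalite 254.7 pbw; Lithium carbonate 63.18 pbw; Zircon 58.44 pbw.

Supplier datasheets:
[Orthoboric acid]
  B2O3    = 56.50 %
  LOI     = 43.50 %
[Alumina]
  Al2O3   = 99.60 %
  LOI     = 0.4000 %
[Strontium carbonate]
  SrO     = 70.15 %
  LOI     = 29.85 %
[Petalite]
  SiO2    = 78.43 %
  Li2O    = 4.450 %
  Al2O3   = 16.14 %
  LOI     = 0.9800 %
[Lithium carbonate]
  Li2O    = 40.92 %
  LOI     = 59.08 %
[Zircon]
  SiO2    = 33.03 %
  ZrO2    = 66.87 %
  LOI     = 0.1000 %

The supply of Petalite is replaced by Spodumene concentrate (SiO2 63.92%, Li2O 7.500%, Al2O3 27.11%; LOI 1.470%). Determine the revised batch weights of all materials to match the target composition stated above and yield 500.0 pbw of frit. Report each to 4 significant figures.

Revised batch per 500.0 pbw frit:
  Orthoboric acid: 61.35 pbw
  Alumina: 32.61 pbw
  Strontium carbonate: 75.27 pbw
  Spodumene concentrate: 312.5 pbw
  Lithium carbonate: 33.60 pbw
  Zircon: 58.44 pbw
Total batch = 573.8 pbw; LOI loss = 73.79 pbw

Each numeric step keeps full float precision throughout; mid-chain values appear rounded to four significant figures within the worked lines; every reported number is rounded only once. Derived quantities, which include glass mass, yield, six oxide percentages, the totals, LOI, are recomputed in full precision, exactly as printed in the question or the answer, from the weighed amounts for 500.0 pbw of glass.
Oxide-by-oxide targets in 500.0 pbw frit:
  SiO2: 43.81% × 500.0 = 219.0 pbw
  SrO: 10.56% × 500.0 = 52.80 pbw
  Li2O: 7.437% × 500.0 = 37.18 pbw
  ZrO2: 7.816% × 500.0 = 39.08 pbw
  B2O3: 6.932% × 500.0 = 34.66 pbw
  Al2O3: 23.44% × 500.0 = 117.2 pbw
Mass-balance tally per oxide with the batch weights as given, on the stated basis (delivered sums recover each target within answer rounding):
  SiO2: 312.5·0.6392 + 58.44·0.3303 = 219.1 pbw (target 219.0 pbw)
  SrO: 75.27·0.7015 = 52.80 pbw (target 52.80 pbw)
  Li2O: 312.5·0.07500 + 33.60·0.4092 = 37.19 pbw (target 37.18 pbw)
  ZrO2: 58.44·0.6687 = 39.08 pbw (target 39.08 pbw)
  B2O3: 61.35·0.5650 = 34.66 pbw (target 34.66 pbw)
  Al2O3: 32.61·0.9960 + 312.5·0.2711 = 117.2 pbw (target 117.2 pbw)
The glass-mass cross-check: total charge less LOI = 500.0 pbw (targets for the oxides total 500.0 pbw; stated basis 500.0 pbw — a pure rounding effect).
Whole-batch sum: Σ batch = 573.8 pbw; LOI removed, Σ of batch·LOI: 73.79 pbw; yield: glass divided by total = 87.14%.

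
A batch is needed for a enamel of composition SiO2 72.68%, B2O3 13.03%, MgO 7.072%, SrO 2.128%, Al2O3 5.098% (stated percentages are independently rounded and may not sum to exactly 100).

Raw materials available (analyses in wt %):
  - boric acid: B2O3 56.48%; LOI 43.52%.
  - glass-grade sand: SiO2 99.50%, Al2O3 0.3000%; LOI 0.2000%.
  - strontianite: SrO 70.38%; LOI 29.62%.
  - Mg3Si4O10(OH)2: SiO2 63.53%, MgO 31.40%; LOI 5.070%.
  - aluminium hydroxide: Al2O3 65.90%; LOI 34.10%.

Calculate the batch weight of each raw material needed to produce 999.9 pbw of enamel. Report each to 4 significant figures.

In-progress results appear, with 4-significant-digit rounding, on the page. Every computation keeps full float precision from start to finish; every reported number includes exactly one rounding. All derived quantities (five oxide percentages, LOI, the totals, glass mass, yield) are recomputed from the batch weights per 999.9 pbw of glass in exact precision precisely as stated by problem or answer.
Oxide-by-oxide targets in 999.9 pbw enamel:
  SiO2: 72.68% × 999.9 = 726.7 pbw
  B2O3: 13.03% × 999.9 = 130.3 pbw
  MgO: 7.072% × 999.9 = 70.71 pbw
  SrO: 2.128% × 999.9 = 21.28 pbw
  Al2O3: 5.098% × 999.9 = 50.97 pbw
Mass-balance tally per oxide per the reported batch figures, per the basis as stated (sum by sum, the targets are met up to rounding of the answer):
  SiO2: 586.6·0.9950 + 225.2·0.6353 = 726.7 pbw (target 726.7 pbw)
  B2O3: 230.7·0.5648 = 130.3 pbw (target 130.3 pbw)
  MgO: 225.2·0.3140 = 70.71 pbw (target 70.71 pbw)
  SrO: 30.23·0.7038 = 21.28 pbw (target 21.28 pbw)
  Al2O3: 586.6·0.003000 + 74.68·0.6590 = 50.97 pbw (target 50.97 pbw)
Auditing the glass mass value: net batch after ignition = 1000 pbw (the targets, summed, come to 1000 pbw; basis as stated: 999.9 pbw — a pure rounding effect).
Summing the batch: Σ batch = 1147 pbw; Σ batch·LOI gives LOI loss = 147.4 pbw; yield, glass over the total, = 87.15%.

Batch per 999.9 pbw enamel:
  boric acid: 230.7 pbw
  glass-grade sand: 586.6 pbw
  strontianite: 30.23 pbw
  Mg3Si4O10(OH)2: 225.2 pbw
  aluminium hydroxide: 74.68 pbw
Total batch = 1147 pbw; LOI loss = 147.4 pbw; yield = 87.15%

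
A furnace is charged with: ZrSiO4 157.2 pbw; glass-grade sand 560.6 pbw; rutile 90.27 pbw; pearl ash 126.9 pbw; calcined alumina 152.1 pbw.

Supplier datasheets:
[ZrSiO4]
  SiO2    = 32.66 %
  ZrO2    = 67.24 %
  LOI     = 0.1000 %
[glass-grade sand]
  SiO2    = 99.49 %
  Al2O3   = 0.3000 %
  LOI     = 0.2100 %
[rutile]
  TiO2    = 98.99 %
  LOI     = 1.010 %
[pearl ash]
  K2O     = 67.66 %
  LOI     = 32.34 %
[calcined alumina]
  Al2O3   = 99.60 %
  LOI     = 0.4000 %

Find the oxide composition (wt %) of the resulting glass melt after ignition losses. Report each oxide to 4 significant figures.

Glass mass = 1043 pbw (batch 1087 − LOI 43.89).
Composition: K2O 8.231%, SiO2 58.39%, ZrO2 10.13%, Al2O3 14.68%, TiO2 8.566%

Each numeric step maintains full float precision end to end — mid-chain values are printed with 4-significant-digit rounding in the working — every reported figure is rounded only once; all derived quantities are rebuilt from the batch weights per 1043 pbw of glass at full float precision (ignition loss, the five compositions, totals, the yield, net glass mass), as they appear in the problem or answer text.
Per-oxide mass from batch:
  K2O: 126.9·0.6766 = 85.86 pbw
  SiO2: 157.2·0.3266 + 560.6·0.9949 = 609.1 pbw
  ZrO2: 157.2·0.6724 = 105.7 pbw
  Al2O3: 560.6·0.003000 + 152.1·0.9960 = 153.2 pbw
  TiO2: 90.27·0.9899 = 89.36 pbw
LOI: 157.2·0.001000 + 560.6·0.002100 + 90.27·0.01010 + 126.9·0.3234 + 152.1·0.004000 = 43.89 pbw
Net of LOI, the glass mass = 1087 − 43.89 = 1043 pbw (consistent with Σ oxide mass)
each oxide over glass, ×100, is wt %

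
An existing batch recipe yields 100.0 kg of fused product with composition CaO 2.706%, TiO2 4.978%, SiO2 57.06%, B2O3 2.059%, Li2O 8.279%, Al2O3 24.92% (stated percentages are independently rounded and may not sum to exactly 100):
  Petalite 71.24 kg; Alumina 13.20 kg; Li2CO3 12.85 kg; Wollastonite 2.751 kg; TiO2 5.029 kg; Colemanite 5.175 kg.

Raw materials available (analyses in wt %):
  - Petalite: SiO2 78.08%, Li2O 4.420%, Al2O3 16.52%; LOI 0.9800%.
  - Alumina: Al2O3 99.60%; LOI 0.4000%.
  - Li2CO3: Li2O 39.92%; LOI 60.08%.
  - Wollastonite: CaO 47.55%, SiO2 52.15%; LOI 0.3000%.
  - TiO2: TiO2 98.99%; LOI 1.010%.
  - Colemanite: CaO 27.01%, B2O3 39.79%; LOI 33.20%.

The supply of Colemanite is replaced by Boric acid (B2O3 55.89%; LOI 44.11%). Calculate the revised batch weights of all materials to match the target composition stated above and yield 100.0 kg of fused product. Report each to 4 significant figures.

Revised batch per 100.0 kg fused product:
  Petalite: 69.28 kg
  Alumina: 13.53 kg
  Li2CO3: 13.07 kg
  Wollastonite: 5.691 kg
  TiO2: 5.029 kg
  Boric acid: 3.684 kg
Total batch = 110.3 kg; LOI loss = 10.28 kg

All internal work keeps full float precision in every operation; working values are printed (rounded to four significant digits) between the steps — every reported figure takes just one rounding; the derived quantities (the six compositions, LOI, net glass mass, the yield, totals) are rebuilt using the weight values at 100.0 kg of glass at full precision exactly as shown in the problem or answer text.
Target oxide masses per 100.0 kg fused product:
  CaO: 2.706% × 100.0 = 2.706 kg
  TiO2: 4.978% × 100.0 = 4.978 kg
  SiO2: 57.06% × 100.0 = 57.06 kg
  B2O3: 2.059% × 100.0 = 2.059 kg
  Li2O: 8.279% × 100.0 = 8.279 kg
  Al2O3: 24.92% × 100.0 = 24.92 kg
Oxide-by-oxide audit per the reported batch figures, under the basis named above (each sum matches its target mass net of answer rounding effects):
  CaO: 5.691·0.4755 = 2.706 kg (target 2.706 kg)
  TiO2: 5.029·0.9899 = 4.978 kg (target 4.978 kg)
  SiO2: 69.28·0.7808 + 5.691·0.5215 = 57.06 kg (target 57.06 kg)
  B2O3: 3.684·0.5589 = 2.059 kg (target 2.059 kg)
  Li2O: 69.28·0.04420 + 13.07·0.3992 = 8.280 kg (target 8.279 kg)
  Al2O3: 69.28·0.1652 + 13.53·0.9960 = 24.92 kg (target 24.92 kg)
Auditing the glass mass value: batch Σ − ignition loss = 100.0 kg (oxide target masses add up to 100.0 kg; versus the stated basis of 100.0 kg — deltas are rounding alone).
Adding the batch up: Σ batch = 110.3 kg; Σ batch·LOI gives LOI loss = 10.28 kg; glass ÷ batch gives a yield of 90.68%.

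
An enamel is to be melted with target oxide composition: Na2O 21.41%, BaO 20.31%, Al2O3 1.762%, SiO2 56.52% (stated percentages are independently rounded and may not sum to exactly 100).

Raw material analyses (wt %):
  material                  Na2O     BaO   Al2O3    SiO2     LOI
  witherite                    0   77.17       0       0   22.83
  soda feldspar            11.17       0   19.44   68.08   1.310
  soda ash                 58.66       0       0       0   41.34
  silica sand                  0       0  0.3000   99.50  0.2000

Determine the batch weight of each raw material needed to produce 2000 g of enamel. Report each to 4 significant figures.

Batch per 2000 g enamel:
  witherite: 526.4 g
  soda feldspar: 165.5 g
  soda ash: 698.5 g
  silica sand: 1023 g
Total batch = 2413 g; LOI loss = 413.2 g; yield = 82.88%

The working math holds exact precision at all times. Working values are shown rounded to four significant figures when written out — every reported figure is rounded only once. The derived quantities are computed at full precision (glass mass, totals, LOI, four oxide percentages, yield) from the batch weights per 2000 g of glass, as quoted within the question or the answer.
Oxide mass targets, per 2000 g enamel:
  Na2O: 21.41% × 2000 = 428.2 g
  BaO: 20.31% × 2000 = 406.2 g
  Al2O3: 1.762% × 2000 = 35.24 g
  SiO2: 56.52% × 2000 = 1130 g
A balance pass over the oxides, on the weights just shown, under the basis named above (target by target, the sums agree modulo rounding of the values):
  Na2O: 165.5·0.1117 + 698.5·0.5866 = 428.2 g (target 428.2 g)
  BaO: 526.4·0.7717 = 406.2 g (target 406.2 g)
  Al2O3: 165.5·0.1944 + 1023·0.003000 = 35.24 g (target 35.24 g)
  SiO2: 165.5·0.6808 + 1023·0.9950 = 1131 g (target 1130 g)
Auditing the glass mass value: Σ batch − LOI loss = 2000 g (the targets, summed, come to 2000 g; against the stated basis, 2000 g — a pure rounding effect).
Adding the batch up: Σ batch = 2413 g; ignition loss, Σ(batch × LOI) = 413.2 g; as yield: glass ÷ batch → 82.88%.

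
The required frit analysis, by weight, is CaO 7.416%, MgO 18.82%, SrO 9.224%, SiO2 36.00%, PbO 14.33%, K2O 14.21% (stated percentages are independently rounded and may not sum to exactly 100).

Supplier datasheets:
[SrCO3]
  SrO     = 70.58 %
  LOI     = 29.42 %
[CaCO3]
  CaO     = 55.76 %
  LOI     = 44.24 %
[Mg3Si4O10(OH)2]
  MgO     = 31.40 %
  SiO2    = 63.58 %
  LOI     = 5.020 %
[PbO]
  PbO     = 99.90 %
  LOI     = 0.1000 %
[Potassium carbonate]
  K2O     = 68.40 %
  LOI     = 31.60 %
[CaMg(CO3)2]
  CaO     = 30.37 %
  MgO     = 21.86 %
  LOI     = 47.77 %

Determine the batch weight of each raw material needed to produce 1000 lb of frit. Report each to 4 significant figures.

All internal work runs at full float precision end to end — mid-chain values appear rounded to 4 significant digits in the working; exactly one rounding is applied to each reported number. The derived quantities, including net glass mass, LOI, yield, six oxide percentages, the totals, are re-derived from the batch weights on 1000 lb of glass at exact precision as given in the question or the answer.
The oxide mass targets at 1000 lb frit:
  CaO: 7.416% × 1000 = 74.16 lb
  MgO: 18.82% × 1000 = 188.2 lb
  SrO: 9.224% × 1000 = 92.24 lb
  SiO2: 36.00% × 1000 = 360.0 lb
  PbO: 14.33% × 1000 = 143.3 lb
  K2O: 14.21% × 1000 = 142.1 lb
Oxide-by-oxide audit given the weights on record, at the basis given (sums match the target masses given rounding of the digits):
  CaO: 107.1·0.5576 + 47.61·0.3037 = 74.18 lb (target 74.16 lb)
  MgO: 566.2·0.3140 + 47.61·0.2186 = 188.2 lb (target 188.2 lb)
  SrO: 130.7·0.7058 = 92.25 lb (target 92.24 lb)
  SiO2: 566.2·0.6358 = 360.0 lb (target 360.0 lb)
  PbO: 143.4·0.9990 = 143.3 lb (target 143.3 lb)
  K2O: 207.7·0.6840 = 142.1 lb (target 142.1 lb)
Glass mass check: Σ batch − LOI loss = 999.9 lb (the Σ of target masses is 1000 lb; with the basis standing at 1000 lb — rounding explains the deltas).
Total batch = Σ batch = 1203 lb; ignition loss, Σ(batch × LOI) = 202.8 lb; the yield ratio, glass ÷ batch: 83.14%.

Batch per 1000 lb frit:
  SrCO3: 130.7 lb
  CaCO3: 107.1 lb
  Mg3Si4O10(OH)2: 566.2 lb
  PbO: 143.4 lb
  Potassium carbonate: 207.7 lb
  CaMg(CO3)2: 47.61 lb
Total batch = 1203 lb; LOI loss = 202.8 lb; yield = 83.14%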